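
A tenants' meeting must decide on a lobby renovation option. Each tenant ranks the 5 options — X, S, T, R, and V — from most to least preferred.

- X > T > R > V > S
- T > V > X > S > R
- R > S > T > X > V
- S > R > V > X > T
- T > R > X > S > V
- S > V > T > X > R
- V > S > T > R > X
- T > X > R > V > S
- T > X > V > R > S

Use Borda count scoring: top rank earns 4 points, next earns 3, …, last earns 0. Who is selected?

T

Borda scores:
  X: 4 + 2 + 1 + 1 + 2 + 1 + 0 + 3 + 3 = 17
  S: 0 + 1 + 3 + 4 + 1 + 4 + 3 + 0 + 0 = 16
  T: 3 + 4 + 2 + 0 + 4 + 2 + 2 + 4 + 4 = 25
  R: 2 + 0 + 4 + 3 + 3 + 0 + 1 + 2 + 1 = 16
  V: 1 + 3 + 0 + 2 + 0 + 3 + 4 + 1 + 2 = 16
T has the highest total.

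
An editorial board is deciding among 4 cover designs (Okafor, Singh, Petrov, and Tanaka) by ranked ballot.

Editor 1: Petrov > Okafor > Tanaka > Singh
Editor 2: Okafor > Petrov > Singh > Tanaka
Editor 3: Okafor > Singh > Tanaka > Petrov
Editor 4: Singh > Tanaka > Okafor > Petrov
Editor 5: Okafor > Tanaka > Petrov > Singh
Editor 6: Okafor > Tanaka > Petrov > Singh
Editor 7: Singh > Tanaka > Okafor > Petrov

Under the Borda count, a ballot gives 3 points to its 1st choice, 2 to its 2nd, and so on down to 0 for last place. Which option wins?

Okafor

Borda scores:
  Okafor: 2 + 3 + 3 + 1 + 3 + 3 + 1 = 16
  Singh: 0 + 1 + 2 + 3 + 0 + 0 + 3 = 9
  Petrov: 3 + 2 + 0 + 0 + 1 + 1 + 0 = 7
  Tanaka: 1 + 0 + 1 + 2 + 2 + 2 + 2 = 10
Okafor has the highest total.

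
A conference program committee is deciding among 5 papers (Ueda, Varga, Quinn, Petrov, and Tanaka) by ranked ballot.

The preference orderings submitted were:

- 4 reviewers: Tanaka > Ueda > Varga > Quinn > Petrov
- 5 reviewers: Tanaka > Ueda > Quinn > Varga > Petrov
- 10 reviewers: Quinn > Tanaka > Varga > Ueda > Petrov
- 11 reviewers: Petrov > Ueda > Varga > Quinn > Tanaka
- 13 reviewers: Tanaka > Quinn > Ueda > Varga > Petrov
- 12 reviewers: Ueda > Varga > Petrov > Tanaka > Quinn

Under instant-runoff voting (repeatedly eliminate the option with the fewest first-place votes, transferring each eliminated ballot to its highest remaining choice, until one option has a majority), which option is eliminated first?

Round 1: Tanaka 22, Ueda 12, Petrov 11, Quinn 10, Varga 0. Varga has the fewest and is eliminated.
Round 2: Tanaka 22, Ueda 12, Petrov 11, Quinn 10. Quinn has the fewest and is eliminated.
Round 3: Tanaka 32, Ueda 12, Petrov 11. Tanaka has a majority.

Varga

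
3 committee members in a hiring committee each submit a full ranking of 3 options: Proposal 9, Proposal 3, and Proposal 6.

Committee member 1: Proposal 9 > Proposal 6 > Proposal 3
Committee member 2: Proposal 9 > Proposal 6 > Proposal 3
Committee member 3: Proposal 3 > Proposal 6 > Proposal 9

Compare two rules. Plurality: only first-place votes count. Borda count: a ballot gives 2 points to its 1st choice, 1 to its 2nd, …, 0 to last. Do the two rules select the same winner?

Yes

Plurality first-place counts: Proposal 9 2, Proposal 3 1, Proposal 6 0 → Proposal 9.
Borda totals: Proposal 9 4, Proposal 3 2, Proposal 6 3 → Proposal 9.
The two rules agree on Proposal 9.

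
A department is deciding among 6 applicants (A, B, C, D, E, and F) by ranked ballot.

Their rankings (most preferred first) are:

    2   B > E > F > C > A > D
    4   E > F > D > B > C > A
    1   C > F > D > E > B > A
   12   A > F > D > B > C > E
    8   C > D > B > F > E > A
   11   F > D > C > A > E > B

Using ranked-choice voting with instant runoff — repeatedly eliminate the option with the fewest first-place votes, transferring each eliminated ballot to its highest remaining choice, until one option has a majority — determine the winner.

Round 1: A 12, F 11, C 9, E 4, B 2, D 0. D has the fewest and is eliminated.
Round 2: A 12, F 11, C 9, E 4, B 2. B has the fewest and is eliminated.
Round 3: A 12, F 11, C 9, E 6. E has the fewest and is eliminated.
Round 4: F 17, A 12, C 9. C has the fewest and is eliminated.
Round 5: F 26, A 12. F has a majority.

F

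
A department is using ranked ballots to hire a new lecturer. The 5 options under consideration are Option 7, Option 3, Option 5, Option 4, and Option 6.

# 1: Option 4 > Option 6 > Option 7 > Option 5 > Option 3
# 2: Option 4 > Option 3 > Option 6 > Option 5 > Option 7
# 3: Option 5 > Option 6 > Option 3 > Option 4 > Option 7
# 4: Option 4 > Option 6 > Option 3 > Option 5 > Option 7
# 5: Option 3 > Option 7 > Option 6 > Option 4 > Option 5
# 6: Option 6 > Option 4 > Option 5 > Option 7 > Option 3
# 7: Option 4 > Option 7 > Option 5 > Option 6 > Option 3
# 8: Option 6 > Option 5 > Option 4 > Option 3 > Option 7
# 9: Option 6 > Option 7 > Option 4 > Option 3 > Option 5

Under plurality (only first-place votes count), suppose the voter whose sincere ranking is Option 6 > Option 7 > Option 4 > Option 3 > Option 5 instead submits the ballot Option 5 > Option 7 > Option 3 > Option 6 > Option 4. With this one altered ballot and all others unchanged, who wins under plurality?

First-place totals with the altered ballot: Option 7 0, Option 3 1, Option 5 2, Option 4 4, Option 6 2.
The winner is unchanged: still Option 4.

Option 4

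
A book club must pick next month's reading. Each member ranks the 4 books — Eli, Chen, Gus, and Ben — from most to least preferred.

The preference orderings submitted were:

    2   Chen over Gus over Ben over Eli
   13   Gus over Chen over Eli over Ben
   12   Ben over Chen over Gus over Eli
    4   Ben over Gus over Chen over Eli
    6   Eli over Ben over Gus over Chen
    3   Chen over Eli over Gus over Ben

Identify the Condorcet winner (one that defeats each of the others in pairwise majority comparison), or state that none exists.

Head-to-head results (40 voters total):
Eli vs Chen: Chen wins 34–6.
Eli vs Gus: Gus wins 31–9.
Eli vs Ben: Eli wins 22–18.
Chen vs Gus: Gus wins 23–17.
Chen vs Ben: Ben wins 22–18.
Gus vs Ben: Ben wins 22–18.
No candidate beats all others: Eli beats Ben beats Chen beats Eli, a majority cycle.

There is no Condorcet winner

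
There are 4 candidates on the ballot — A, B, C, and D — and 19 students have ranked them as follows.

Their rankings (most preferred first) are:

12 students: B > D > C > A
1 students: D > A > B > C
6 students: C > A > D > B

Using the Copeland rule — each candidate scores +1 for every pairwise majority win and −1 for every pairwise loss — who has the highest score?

B

Pairwise results:
  A vs B: B wins 12–7.
  A vs C: C wins 18–1.
  A vs D: D wins 13–6.
  B vs C: B wins 13–6.
  B vs D: B wins 12–7.
  C vs D: D wins 13–6.
Copeland scores (wins − losses):
  A: 0 − 3 = -3
  B: 3 − 0 = 3
  C: 1 − 2 = -1
  D: 2 − 1 = 1
B has the best Copeland score.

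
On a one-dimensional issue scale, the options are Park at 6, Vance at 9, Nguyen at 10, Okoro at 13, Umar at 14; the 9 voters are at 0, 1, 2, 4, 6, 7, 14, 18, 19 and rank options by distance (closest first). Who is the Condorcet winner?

Park

With single-peaked preferences on a line, the Condorcet winner is the candidate closest to the median voter.
The median voter (position 6) is closest to Park at 6.
Check: Park vs Okoro — voters closer to Park: 6 of 9.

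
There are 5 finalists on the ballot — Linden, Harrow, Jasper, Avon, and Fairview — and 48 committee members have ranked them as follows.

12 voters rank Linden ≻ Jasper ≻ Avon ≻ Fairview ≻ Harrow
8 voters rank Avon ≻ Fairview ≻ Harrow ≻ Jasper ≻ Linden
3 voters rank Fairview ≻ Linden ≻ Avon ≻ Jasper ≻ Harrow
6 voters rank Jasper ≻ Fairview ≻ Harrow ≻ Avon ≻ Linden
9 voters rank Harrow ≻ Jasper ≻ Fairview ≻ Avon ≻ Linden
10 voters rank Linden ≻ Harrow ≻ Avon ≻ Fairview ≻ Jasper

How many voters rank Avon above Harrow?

23

Ballots ranking Avon above Harrow: 12+8+3 = 23.
Ballots ranking Harrow above Avon: 6+9+10 = 25.
So 23 of 48 voters prefer Avon to Harrow.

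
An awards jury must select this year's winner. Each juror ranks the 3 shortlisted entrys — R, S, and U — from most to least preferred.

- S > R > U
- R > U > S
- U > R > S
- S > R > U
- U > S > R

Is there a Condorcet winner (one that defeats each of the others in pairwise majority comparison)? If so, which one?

Head-to-head results (5 voters total):
R vs S: S wins 3–2.
R vs U: R wins 3–2.
S vs U: U wins 3–2.
No candidate beats all others: R beats U beats S beats R, a majority cycle.

No Condorcet winner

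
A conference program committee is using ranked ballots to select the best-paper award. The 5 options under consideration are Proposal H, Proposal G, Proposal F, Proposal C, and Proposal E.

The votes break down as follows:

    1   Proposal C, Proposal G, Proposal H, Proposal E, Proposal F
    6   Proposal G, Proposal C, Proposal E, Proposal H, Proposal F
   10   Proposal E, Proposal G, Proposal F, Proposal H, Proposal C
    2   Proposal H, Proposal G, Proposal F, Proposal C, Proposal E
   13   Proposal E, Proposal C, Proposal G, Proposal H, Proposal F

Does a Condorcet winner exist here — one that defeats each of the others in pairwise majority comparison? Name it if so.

Head-to-head results (32 voters total):
Proposal H vs Proposal G: Proposal G wins 30–2.
Proposal H vs Proposal F: Proposal H wins 22–10.
Proposal H vs Proposal C: Proposal C wins 20–12.
Proposal H vs Proposal E: Proposal E wins 29–3.
Proposal G vs Proposal F: Proposal G wins 32–0.
Proposal G vs Proposal C: Proposal G wins 18–14.
Proposal G vs Proposal E: Proposal E wins 23–9.
Proposal F vs Proposal C: Proposal C wins 20–12.
Proposal F vs Proposal E: Proposal E wins 30–2.
Proposal C vs Proposal E: Proposal E wins 23–9.
Proposal E beats each rival — Proposal H (29–3), Proposal G (23–9), Proposal F (30–2), Proposal C (23–9) — so Proposal E is the Condorcet winner.

Proposal E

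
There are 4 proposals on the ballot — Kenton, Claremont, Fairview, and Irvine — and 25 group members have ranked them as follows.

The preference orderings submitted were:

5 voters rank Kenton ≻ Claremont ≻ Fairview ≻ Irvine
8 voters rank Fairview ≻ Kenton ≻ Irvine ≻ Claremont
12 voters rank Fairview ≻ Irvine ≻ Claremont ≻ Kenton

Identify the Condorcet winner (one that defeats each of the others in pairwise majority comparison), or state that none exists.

Fairview

Head-to-head results (25 voters total):
Kenton vs Claremont: Kenton wins 13–12.
Kenton vs Fairview: Fairview wins 20–5.
Kenton vs Irvine: Kenton wins 13–12.
Claremont vs Fairview: Fairview wins 20–5.
Claremont vs Irvine: Irvine wins 20–5.
Fairview vs Irvine: Fairview wins 25–0.
Fairview beats each rival — Kenton (20–5), Claremont (20–5), Irvine (25–0) — so Fairview is the Condorcet winner.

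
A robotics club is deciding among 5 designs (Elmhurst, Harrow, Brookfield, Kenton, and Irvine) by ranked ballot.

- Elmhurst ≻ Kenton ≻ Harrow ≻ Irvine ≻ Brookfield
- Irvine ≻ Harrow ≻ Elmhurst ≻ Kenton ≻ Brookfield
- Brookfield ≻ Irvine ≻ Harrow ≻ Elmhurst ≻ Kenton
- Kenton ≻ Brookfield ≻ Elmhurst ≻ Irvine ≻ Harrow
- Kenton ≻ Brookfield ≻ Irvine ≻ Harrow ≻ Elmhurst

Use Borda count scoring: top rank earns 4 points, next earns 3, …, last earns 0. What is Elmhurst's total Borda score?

Borda scores:
  Elmhurst: 4 + 2 + 1 + 2 + 0 = 9
  Harrow: 2 + 3 + 2 + 0 + 1 = 8
  Brookfield: 0 + 0 + 4 + 3 + 3 = 10
  Kenton: 3 + 1 + 0 + 4 + 4 = 12
  Irvine: 1 + 4 + 3 + 1 + 2 = 11

9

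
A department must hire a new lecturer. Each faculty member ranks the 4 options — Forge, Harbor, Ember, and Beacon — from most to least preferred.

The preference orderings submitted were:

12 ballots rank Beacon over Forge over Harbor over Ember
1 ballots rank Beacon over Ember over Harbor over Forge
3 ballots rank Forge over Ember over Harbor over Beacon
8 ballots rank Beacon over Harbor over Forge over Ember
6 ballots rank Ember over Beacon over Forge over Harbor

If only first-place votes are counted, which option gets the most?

Beacon

First-place vote totals:
  Forge: 3
  Harbor: 0
  Ember: 6
  Beacon: 21
Beacon has the most first-place votes.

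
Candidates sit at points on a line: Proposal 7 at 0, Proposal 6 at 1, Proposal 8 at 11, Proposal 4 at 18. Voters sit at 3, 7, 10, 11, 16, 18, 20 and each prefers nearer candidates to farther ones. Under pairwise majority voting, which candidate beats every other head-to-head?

Proposal 8

With single-peaked preferences on a line, the Condorcet winner is the candidate closest to the median voter.
The median voter (position 11) is closest to Proposal 8 at 11.
Check: Proposal 8 vs Proposal 6 — voters closer to Proposal 8: 6 of 7.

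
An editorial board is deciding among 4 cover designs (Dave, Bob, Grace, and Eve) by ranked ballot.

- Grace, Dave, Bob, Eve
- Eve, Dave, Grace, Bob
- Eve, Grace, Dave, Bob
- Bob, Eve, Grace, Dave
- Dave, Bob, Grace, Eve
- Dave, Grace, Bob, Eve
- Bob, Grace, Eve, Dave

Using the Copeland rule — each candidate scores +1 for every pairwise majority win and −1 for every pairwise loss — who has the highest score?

Grace

Pairwise results:
  Dave vs Bob: Dave wins 5–2.
  Dave vs Grace: Grace wins 4–3.
  Dave vs Eve: Eve wins 4–3.
  Bob vs Grace: Grace wins 4–3.
  Bob vs Eve: Bob wins 5–2.
  Grace vs Eve: Grace wins 4–3.
Copeland scores (wins − losses):
  Dave: 1 − 2 = -1
  Bob: 1 − 2 = -1
  Grace: 3 − 0 = 3
  Eve: 1 − 2 = -1
Grace has the best Copeland score.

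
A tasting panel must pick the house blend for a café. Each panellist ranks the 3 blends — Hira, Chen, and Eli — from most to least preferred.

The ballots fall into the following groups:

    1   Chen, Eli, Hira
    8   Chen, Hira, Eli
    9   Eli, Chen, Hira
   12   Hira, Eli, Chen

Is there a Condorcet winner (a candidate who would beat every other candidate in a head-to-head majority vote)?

Head-to-head results (30 voters total):
Hira vs Chen: Chen wins 18–12.
Hira vs Eli: Hira wins 20–10.
Chen vs Eli: Eli wins 21–9.
No candidate beats all others: Hira beats Eli beats Chen beats Hira, a majority cycle.

No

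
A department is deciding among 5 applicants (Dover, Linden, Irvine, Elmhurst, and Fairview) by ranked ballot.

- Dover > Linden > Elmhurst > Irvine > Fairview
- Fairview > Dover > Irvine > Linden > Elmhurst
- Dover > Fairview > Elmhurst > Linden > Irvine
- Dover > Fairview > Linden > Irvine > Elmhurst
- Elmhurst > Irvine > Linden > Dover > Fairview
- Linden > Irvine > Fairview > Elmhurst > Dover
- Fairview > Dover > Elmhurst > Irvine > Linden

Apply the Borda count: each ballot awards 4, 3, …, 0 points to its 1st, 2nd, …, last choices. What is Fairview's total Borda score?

16

Borda scores:
  Dover: 4 + 3 + 4 + 4 + 1 + 0 + 3 = 19
  Linden: 3 + 1 + 1 + 2 + 2 + 4 + 0 = 13
  Irvine: 1 + 2 + 0 + 1 + 3 + 3 + 1 = 11
  Elmhurst: 2 + 0 + 2 + 0 + 4 + 1 + 2 = 11
  Fairview: 0 + 4 + 3 + 3 + 0 + 2 + 4 = 16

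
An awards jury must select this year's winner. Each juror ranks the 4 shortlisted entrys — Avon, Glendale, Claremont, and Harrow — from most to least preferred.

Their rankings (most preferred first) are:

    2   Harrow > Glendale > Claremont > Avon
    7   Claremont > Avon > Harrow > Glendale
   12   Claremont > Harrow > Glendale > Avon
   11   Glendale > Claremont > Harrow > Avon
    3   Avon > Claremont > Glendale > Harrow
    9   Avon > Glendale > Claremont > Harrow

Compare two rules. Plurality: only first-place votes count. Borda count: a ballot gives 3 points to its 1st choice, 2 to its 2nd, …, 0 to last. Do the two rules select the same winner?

Yes

Plurality first-place counts: Avon 12, Glendale 11, Claremont 19, Harrow 2 → Claremont.
Borda totals: Avon 50, Glendale 70, Claremont 96, Harrow 48 → Claremont.
The two rules agree on Claremont.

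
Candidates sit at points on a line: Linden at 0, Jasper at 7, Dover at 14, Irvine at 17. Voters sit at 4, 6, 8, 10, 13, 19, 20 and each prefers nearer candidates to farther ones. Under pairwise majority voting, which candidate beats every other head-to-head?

Jasper

With single-peaked preferences on a line, the Condorcet winner is the candidate closest to the median voter.
The median voter (position 10) is closest to Jasper at 7.
Check: Jasper vs Irvine — voters closer to Jasper: 4 of 7.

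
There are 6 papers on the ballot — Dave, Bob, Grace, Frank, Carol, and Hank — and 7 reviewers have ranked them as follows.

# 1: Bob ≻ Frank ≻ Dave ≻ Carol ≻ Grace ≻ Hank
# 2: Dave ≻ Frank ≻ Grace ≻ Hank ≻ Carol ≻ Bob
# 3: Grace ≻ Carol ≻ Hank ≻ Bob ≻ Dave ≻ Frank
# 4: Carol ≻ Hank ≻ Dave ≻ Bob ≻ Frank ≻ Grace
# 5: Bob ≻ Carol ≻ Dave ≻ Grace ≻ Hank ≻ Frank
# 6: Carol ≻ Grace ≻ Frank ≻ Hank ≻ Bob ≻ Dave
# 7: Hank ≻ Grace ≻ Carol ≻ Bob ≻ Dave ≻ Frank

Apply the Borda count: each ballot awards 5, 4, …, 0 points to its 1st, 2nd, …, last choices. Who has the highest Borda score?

Borda scores:
  Dave: 3 + 5 + 1 + 3 + 3 + 0 + 1 = 16
  Bob: 5 + 0 + 2 + 2 + 5 + 1 + 2 = 17
  Grace: 1 + 3 + 5 + 0 + 2 + 4 + 4 = 19
  Frank: 4 + 4 + 0 + 1 + 0 + 3 + 0 = 12
  Carol: 2 + 1 + 4 + 5 + 4 + 5 + 3 = 24
  Hank: 0 + 2 + 3 + 4 + 1 + 2 + 5 = 17
Carol has the highest total.

Carol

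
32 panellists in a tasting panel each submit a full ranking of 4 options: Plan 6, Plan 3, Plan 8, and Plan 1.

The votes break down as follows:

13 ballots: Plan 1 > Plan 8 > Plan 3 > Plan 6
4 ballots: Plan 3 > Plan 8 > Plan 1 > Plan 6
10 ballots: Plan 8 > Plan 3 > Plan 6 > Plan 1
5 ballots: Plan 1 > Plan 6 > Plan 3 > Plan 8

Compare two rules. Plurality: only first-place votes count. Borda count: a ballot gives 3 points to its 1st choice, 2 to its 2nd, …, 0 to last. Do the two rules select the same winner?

Plurality first-place counts: Plan 6 0, Plan 3 4, Plan 8 10, Plan 1 18 → Plan 1.
Borda totals: Plan 6 20, Plan 3 50, Plan 8 64, Plan 1 58 → Plan 8.
The two rules disagree: plurality picks Plan 1, Borda picks Plan 8.

No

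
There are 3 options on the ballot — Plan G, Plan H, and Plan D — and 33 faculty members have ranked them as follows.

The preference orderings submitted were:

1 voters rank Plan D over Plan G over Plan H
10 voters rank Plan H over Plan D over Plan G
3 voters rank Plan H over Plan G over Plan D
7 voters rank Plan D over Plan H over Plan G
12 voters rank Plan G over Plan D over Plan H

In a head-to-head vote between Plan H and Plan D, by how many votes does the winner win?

Ballots ranking Plan H above Plan D: 10+3 = 13.
Ballots ranking Plan D above Plan H: 1+7+12 = 20.
Plan D wins 20–13, a margin of 7.

7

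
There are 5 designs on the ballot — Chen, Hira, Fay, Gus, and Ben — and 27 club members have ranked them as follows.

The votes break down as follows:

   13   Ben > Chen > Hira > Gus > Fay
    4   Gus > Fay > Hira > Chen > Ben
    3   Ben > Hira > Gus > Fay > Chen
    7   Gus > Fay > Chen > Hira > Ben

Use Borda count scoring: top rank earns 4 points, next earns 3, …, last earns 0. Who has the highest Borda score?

Ben

Borda scores:
  Chen: 13·3 + 4·1 + 3·0 + 7·2 = 57
  Hira: 13·2 + 4·2 + 3·3 + 7·1 = 50
  Fay: 13·0 + 4·3 + 3·1 + 7·3 = 36
  Gus: 13·1 + 4·4 + 3·2 + 7·4 = 63
  Ben: 13·4 + 4·0 + 3·4 + 7·0 = 64
Ben has the highest total.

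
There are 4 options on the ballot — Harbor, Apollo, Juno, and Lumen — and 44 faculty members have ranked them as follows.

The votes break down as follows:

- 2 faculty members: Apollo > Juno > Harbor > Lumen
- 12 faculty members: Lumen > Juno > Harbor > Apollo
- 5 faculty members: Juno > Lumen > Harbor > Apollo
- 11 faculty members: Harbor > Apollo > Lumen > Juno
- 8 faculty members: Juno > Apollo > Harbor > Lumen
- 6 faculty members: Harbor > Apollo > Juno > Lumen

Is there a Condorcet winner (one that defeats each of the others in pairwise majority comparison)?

No

Head-to-head results (44 voters total):
Harbor vs Apollo: Harbor wins 34–10.
Harbor vs Juno: Juno wins 27–17.
Harbor vs Lumen: Harbor wins 27–17.
Apollo vs Juno: Juno wins 25–19.
Apollo vs Lumen: Apollo wins 27–17.
Juno vs Lumen: Lumen wins 23–21.
No candidate beats all others: Harbor beats Lumen beats Juno beats Harbor, a majority cycle.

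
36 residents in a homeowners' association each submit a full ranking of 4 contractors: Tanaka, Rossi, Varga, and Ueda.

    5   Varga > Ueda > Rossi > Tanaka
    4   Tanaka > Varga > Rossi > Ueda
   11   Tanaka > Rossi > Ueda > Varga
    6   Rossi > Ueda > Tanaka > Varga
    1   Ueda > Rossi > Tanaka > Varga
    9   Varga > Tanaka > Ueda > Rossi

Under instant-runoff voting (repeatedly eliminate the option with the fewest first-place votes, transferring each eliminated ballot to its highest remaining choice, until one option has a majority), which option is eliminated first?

Round 1: Tanaka 15, Varga 14, Rossi 6, Ueda 1. Ueda has the fewest and is eliminated.
Round 2: Tanaka 15, Varga 14, Rossi 7. Rossi has the fewest and is eliminated.
Round 3: Tanaka 22, Varga 14. Tanaka has a majority.

Ueda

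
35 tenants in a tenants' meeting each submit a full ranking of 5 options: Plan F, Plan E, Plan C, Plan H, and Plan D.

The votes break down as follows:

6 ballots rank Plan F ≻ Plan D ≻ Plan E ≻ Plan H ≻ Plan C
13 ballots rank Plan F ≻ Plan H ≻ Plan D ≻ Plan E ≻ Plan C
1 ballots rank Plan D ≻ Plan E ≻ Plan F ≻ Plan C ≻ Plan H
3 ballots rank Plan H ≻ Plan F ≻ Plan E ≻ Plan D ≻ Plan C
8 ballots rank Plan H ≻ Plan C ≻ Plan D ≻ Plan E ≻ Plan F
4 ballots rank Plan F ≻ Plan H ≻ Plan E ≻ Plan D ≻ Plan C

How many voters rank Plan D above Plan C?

Ballots ranking Plan D above Plan C: 6+13+1+3+4 = 27.
Ballots ranking Plan C above Plan D: 8.
So 27 of 35 voters prefer Plan D to Plan C.

27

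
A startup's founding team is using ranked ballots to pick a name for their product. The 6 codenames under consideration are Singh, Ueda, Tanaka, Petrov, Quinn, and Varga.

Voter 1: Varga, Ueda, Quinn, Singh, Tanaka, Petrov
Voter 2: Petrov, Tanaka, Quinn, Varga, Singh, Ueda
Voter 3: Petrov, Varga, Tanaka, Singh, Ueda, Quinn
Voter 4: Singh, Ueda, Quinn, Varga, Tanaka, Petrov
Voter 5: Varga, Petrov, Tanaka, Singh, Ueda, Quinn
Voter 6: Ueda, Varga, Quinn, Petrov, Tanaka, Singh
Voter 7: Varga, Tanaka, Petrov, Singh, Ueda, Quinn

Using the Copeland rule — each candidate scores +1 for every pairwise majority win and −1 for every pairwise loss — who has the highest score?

Pairwise results:
  Singh vs Ueda: Singh wins 5–2.
  Singh vs Tanaka: Tanaka wins 5–2.
  Singh vs Petrov: Petrov wins 5–2.
  Singh vs Quinn: Singh wins 4–3.
  Singh vs Varga: Varga wins 6–1.
  Ueda vs Tanaka: Tanaka wins 4–3.
  Ueda vs Petrov: Petrov wins 4–3.
  Ueda vs Quinn: Ueda wins 6–1.
  Ueda vs Varga: Varga wins 5–2.
  Tanaka vs Petrov: Petrov wins 4–3.
  Tanaka vs Quinn: Tanaka wins 4–3.
  Tanaka vs Varga: Varga wins 6–1.
  Petrov vs Quinn: Petrov wins 4–3.
  Petrov vs Varga: Varga wins 5–2.
  Quinn vs Varga: Varga wins 5–2.
Copeland scores (wins − losses):
  Singh: 2 − 3 = -1
  Ueda: 1 − 4 = -3
  Tanaka: 3 − 2 = 1
  Petrov: 4 − 1 = 3
  Quinn: 0 − 5 = -5
  Varga: 5 − 0 = 5
Varga has the best Copeland score.

Varga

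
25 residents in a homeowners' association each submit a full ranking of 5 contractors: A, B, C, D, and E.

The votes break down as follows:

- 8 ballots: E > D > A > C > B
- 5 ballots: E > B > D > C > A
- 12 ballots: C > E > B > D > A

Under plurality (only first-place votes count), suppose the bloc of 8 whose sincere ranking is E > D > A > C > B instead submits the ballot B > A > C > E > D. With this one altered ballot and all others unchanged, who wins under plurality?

C

First-place totals with the altered ballot: A 0, B 8, C 12, D 0, E 5.
The switch changes the winner from E to C.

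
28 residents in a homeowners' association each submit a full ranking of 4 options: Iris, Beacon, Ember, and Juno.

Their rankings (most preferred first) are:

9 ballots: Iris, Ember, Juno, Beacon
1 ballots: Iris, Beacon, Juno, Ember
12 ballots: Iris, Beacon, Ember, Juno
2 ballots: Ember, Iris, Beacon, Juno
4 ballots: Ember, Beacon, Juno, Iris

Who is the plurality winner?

Iris

First-place vote totals:
  Iris: 22
  Beacon: 0
  Ember: 6
  Juno: 0
Iris has the most first-place votes.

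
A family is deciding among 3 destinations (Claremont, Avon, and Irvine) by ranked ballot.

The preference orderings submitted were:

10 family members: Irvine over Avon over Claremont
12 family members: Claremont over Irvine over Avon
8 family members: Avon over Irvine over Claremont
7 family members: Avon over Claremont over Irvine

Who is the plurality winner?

Avon

First-place vote totals:
  Claremont: 12
  Avon: 15
  Irvine: 10
Avon has the most first-place votes.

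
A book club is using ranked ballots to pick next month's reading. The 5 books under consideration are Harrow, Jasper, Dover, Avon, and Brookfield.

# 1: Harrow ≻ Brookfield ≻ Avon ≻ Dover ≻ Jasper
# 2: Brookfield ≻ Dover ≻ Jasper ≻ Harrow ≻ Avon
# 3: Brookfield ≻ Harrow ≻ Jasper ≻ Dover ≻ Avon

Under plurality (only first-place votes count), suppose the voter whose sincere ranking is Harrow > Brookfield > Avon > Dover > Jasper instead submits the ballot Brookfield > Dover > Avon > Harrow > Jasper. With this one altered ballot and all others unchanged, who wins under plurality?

First-place totals with the altered ballot: Harrow 0, Jasper 0, Dover 0, Avon 0, Brookfield 3.
The winner is unchanged: still Brookfield.

Brookfield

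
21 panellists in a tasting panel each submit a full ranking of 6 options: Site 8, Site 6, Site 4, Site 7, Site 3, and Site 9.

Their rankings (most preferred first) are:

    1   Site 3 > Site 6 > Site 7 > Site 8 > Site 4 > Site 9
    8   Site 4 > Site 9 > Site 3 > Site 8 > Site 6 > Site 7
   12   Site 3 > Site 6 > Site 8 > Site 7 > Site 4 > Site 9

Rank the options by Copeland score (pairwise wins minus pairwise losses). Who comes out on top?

Pairwise results:
  Site 8 vs Site 6: Site 6 wins 13–8.
  Site 8 vs Site 4: Site 8 wins 13–8.
  Site 8 vs Site 7: Site 8 wins 20–1.
  Site 8 vs Site 3: Site 3 wins 21–0.
  Site 8 vs Site 9: Site 8 wins 13–8.
  Site 6 vs Site 4: Site 6 wins 13–8.
  Site 6 vs Site 7: Site 6 wins 21–0.
  Site 6 vs Site 3: Site 3 wins 21–0.
  Site 6 vs Site 9: Site 6 wins 13–8.
  Site 4 vs Site 7: Site 7 wins 13–8.
  Site 4 vs Site 3: Site 3 wins 13–8.
  Site 4 vs Site 9: Site 4 wins 21–0.
  Site 7 vs Site 3: Site 3 wins 21–0.
  Site 7 vs Site 9: Site 7 wins 13–8.
  Site 3 vs Site 9: Site 3 wins 13–8.
Copeland scores (wins − losses):
  Site 8: 3 − 2 = 1
  Site 6: 4 − 1 = 3
  Site 4: 1 − 4 = -3
  Site 7: 2 − 3 = -1
  Site 3: 5 − 0 = 5
  Site 9: 0 − 5 = -5
Site 3 has the best Copeland score.

Site 3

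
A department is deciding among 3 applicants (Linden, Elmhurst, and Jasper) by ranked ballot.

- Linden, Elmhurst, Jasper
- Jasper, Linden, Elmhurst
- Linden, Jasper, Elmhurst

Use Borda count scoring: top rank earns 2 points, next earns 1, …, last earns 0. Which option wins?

Borda scores:
  Linden: 2 + 1 + 2 = 5
  Elmhurst: 1 + 0 + 0 = 1
  Jasper: 0 + 2 + 1 = 3
Linden has the highest total.

Linden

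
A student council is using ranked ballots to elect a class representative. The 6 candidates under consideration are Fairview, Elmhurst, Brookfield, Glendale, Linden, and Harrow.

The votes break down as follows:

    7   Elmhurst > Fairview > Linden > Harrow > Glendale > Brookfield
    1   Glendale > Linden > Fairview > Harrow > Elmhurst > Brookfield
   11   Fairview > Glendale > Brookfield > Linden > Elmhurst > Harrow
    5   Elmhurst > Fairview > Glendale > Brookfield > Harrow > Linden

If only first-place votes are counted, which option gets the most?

First-place vote totals:
  Fairview: 11
  Elmhurst: 12
  Brookfield: 0
  Glendale: 1
  Linden: 0
  Harrow: 0
Elmhurst has the most first-place votes.

Elmhurst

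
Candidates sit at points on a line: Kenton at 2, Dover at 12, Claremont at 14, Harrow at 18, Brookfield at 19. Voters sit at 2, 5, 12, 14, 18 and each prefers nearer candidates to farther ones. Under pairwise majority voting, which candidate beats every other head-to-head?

Dover

With single-peaked preferences on a line, the Condorcet winner is the candidate closest to the median voter.
The median voter (position 12) is closest to Dover at 12.
Check: Dover vs Harrow — voters closer to Dover: 4 of 5.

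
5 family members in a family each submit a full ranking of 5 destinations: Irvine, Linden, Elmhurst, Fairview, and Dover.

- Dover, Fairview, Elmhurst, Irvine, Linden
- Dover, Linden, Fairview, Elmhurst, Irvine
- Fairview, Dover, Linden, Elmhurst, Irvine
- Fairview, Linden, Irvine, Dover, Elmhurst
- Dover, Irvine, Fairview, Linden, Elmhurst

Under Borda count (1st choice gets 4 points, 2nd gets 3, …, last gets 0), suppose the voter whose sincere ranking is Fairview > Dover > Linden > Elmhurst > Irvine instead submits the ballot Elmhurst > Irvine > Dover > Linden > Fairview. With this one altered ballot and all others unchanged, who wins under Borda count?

Dover

Borda totals with the altered ballot: Irvine 9, Linden 8, Elmhurst 7, Fairview 11, Dover 15.
The winner is unchanged: still Dover.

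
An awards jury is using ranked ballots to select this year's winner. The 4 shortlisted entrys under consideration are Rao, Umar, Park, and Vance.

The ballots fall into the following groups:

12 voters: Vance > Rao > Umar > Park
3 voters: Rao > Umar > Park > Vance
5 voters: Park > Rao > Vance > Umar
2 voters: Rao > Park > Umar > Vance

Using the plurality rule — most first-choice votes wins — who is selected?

First-place vote totals:
  Rao: 5
  Umar: 0
  Park: 5
  Vance: 12
Vance has the most first-place votes.

Vance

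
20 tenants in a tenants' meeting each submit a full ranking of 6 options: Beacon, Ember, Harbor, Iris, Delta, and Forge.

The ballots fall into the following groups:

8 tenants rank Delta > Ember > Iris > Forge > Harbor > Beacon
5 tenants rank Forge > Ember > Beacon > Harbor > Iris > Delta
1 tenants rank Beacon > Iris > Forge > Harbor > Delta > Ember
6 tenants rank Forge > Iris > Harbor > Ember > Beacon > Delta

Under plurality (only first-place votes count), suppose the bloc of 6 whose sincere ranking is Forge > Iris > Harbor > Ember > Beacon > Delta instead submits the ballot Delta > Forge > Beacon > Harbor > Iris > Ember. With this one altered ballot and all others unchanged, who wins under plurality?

Delta

First-place totals with the altered ballot: Beacon 1, Ember 0, Harbor 0, Iris 0, Delta 14, Forge 5.
The switch changes the winner from Forge to Delta.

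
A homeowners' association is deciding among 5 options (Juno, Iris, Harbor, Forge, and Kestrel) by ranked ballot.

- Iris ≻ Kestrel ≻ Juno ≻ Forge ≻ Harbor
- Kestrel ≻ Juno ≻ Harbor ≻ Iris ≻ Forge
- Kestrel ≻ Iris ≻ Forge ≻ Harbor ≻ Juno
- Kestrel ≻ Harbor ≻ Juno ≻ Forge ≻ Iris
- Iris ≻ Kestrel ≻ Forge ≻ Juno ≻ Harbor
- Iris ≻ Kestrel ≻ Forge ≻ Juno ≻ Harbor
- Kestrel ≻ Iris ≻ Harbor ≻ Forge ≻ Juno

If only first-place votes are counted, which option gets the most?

First-place vote totals:
  Juno: 0
  Iris: 3
  Harbor: 0
  Forge: 0
  Kestrel: 4
Kestrel has the most first-place votes.

Kestrel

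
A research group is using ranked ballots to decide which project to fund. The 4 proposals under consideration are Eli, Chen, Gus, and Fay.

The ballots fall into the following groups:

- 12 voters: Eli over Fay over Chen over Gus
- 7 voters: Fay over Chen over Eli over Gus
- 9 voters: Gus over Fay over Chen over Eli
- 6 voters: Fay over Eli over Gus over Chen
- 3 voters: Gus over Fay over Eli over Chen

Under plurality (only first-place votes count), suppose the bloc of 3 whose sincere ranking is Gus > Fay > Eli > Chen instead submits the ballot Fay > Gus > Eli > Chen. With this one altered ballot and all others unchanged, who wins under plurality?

First-place totals with the altered ballot: Eli 12, Chen 0, Gus 9, Fay 16.
The winner is unchanged: still Fay.

Fay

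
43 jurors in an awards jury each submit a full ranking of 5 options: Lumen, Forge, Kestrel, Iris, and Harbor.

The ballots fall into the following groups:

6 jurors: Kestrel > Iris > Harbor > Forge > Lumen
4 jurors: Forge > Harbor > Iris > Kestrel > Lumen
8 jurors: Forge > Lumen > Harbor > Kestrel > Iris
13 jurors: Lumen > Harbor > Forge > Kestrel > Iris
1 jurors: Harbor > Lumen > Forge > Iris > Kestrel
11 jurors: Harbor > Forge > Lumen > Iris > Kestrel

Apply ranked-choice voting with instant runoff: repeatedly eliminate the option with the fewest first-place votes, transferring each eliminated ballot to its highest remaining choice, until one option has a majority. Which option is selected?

Round 1: Lumen 13, Forge 12, Harbor 12, Kestrel 6, Iris 0. Iris has the fewest and is eliminated.
Round 2: Lumen 13, Forge 12, Harbor 12, Kestrel 6. Kestrel has the fewest and is eliminated.
Round 3: Harbor 18, Lumen 13, Forge 12. Forge has the fewest and is eliminated.
Round 4: Harbor 22, Lumen 21. Harbor has a majority.

Harbor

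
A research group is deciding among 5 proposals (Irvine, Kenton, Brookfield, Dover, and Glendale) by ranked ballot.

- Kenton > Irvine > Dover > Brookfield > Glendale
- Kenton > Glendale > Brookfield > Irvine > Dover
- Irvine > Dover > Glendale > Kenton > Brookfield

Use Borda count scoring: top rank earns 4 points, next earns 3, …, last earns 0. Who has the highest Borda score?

Kenton

Borda scores:
  Irvine: 3 + 1 + 4 = 8
  Kenton: 4 + 4 + 1 = 9
  Brookfield: 1 + 2 + 0 = 3
  Dover: 2 + 0 + 3 = 5
  Glendale: 0 + 3 + 2 = 5
Kenton has the highest total.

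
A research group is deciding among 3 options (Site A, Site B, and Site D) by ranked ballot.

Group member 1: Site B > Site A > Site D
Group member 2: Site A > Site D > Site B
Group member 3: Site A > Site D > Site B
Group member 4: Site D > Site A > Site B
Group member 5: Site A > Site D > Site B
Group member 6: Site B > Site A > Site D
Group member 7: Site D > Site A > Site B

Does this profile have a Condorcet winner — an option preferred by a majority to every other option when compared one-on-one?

Yes

Head-to-head results (7 voters total):
Site A vs Site B: Site A wins 5–2.
Site A vs Site D: Site A wins 5–2.
Site B vs Site D: Site D wins 5–2.
Site A beats each rival — Site B (5–2), Site D (5–2) — so Site A is the Condorcet winner.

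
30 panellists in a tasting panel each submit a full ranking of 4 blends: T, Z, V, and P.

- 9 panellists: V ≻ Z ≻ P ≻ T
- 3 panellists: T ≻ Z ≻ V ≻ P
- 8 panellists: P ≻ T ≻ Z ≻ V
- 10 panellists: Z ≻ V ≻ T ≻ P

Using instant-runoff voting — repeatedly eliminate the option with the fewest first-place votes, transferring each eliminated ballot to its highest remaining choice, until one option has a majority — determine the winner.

Round 1: Z 10, V 9, P 8, T 3. T has the fewest and is eliminated.
Round 2: Z 13, V 9, P 8. P has the fewest and is eliminated.
Round 3: Z 21, V 9. Z has a majority.

Z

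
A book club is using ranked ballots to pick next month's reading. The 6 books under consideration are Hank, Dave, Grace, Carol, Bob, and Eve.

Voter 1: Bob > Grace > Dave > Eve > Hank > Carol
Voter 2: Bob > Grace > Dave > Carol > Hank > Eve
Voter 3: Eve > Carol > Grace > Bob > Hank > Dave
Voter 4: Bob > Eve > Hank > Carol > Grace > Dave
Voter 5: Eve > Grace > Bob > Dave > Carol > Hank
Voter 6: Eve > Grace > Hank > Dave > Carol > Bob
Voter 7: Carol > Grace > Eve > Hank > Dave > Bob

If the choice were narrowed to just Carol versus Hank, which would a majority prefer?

Ballots ranking Carol above Hank: 4.
Ballots ranking Hank above Carol: 3.
Carol wins the head-to-head, 4–3.

Carol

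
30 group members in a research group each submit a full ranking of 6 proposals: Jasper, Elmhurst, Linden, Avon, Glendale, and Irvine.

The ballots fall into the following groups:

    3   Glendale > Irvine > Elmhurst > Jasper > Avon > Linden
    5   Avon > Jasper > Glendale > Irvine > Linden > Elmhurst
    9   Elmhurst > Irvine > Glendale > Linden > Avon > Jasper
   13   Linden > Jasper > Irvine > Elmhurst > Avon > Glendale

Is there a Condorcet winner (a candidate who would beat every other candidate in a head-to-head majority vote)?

Head-to-head results (30 voters total):
Jasper vs Elmhurst: Jasper wins 18–12.
Jasper vs Linden: Linden wins 22–8.
Jasper vs Avon: Jasper wins 16–14.
Jasper vs Glendale: Jasper wins 18–12.
Jasper vs Irvine: Jasper wins 18–12.
Elmhurst vs Linden: Linden wins 18–12.
Elmhurst vs Avon: Elmhurst wins 25–5.
Elmhurst vs Glendale: Elmhurst wins 22–8.
Elmhurst vs Irvine: Irvine wins 21–9.
Linden vs Avon: Linden wins 22–8.
Linden vs Glendale: Glendale wins 17–13.
Linden vs Irvine: Irvine wins 17–13.
Avon vs Glendale: Avon wins 18–12.
Avon vs Irvine: Irvine wins 25–5.
Glendale vs Irvine: Irvine wins 22–8.
No candidate beats all others: Jasper beats Glendale beats Linden beats Jasper, a majority cycle.

No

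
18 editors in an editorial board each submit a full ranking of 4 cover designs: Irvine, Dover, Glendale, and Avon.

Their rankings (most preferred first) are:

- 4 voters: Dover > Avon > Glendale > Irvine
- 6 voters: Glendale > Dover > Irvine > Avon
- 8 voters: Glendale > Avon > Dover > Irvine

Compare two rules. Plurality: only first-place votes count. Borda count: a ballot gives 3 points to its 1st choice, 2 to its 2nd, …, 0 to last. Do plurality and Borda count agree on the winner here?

Plurality first-place counts: Irvine 0, Dover 4, Glendale 14, Avon 0 → Glendale.
Borda totals: Irvine 6, Dover 32, Glendale 46, Avon 24 → Glendale.
The two rules agree on Glendale.

Yes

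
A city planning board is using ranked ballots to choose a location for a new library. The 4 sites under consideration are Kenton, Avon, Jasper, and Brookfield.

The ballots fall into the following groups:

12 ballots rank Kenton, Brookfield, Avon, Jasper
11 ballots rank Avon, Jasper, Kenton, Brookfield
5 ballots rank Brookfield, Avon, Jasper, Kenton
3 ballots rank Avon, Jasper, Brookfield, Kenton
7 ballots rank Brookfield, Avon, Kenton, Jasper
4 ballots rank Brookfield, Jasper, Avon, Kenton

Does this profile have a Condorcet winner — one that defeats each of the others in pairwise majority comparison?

Head-to-head results (42 voters total):
Kenton vs Avon: Avon wins 30–12.
Kenton vs Jasper: Jasper wins 23–19.
Kenton vs Brookfield: Kenton wins 23–19.
Avon vs Jasper: Avon wins 38–4.
Avon vs Brookfield: Brookfield wins 28–14.
Jasper vs Brookfield: Brookfield wins 28–14.
No candidate beats all others: Kenton beats Brookfield beats Avon beats Kenton, a majority cycle.

No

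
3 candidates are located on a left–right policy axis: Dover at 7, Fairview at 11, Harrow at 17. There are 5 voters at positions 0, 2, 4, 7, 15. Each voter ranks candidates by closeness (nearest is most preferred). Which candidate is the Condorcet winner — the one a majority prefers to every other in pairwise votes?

With single-peaked preferences on a line, the Condorcet winner is the candidate closest to the median voter.
The median voter (position 4) is closest to Dover at 7.
Check: Dover vs Harrow — voters closer to Dover: 4 of 5.

Dover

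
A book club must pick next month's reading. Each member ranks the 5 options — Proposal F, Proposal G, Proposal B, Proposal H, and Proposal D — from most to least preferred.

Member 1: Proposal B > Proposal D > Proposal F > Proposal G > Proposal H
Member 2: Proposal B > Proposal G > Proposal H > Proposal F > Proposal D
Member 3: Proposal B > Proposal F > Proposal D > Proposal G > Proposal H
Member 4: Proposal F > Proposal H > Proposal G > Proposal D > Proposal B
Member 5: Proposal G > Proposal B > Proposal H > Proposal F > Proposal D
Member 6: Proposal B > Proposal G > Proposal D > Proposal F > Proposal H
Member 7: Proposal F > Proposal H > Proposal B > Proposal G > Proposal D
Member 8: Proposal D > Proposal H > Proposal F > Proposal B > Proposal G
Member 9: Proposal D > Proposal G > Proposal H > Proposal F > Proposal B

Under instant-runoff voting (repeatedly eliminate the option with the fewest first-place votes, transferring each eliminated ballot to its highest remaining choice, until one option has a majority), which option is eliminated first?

Round 1: Proposal B 4, Proposal F 2, Proposal D 2, Proposal G 1, Proposal H 0. Proposal H has the fewest and is eliminated.
Round 2: Proposal B 4, Proposal F 2, Proposal D 2, Proposal G 1. Proposal G has the fewest and is eliminated.
Round 3: Proposal B 5, Proposal F 2, Proposal D 2. Proposal B has a majority.

Proposal H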